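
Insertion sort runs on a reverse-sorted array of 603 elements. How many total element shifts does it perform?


Sum of shifts = 1 + 2 + 3 + ... + 602
= 603 * 602 / 2
= 363006 / 2
= 181503


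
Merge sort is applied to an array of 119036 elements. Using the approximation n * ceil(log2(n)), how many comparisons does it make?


Merge sort divides the array into halves recursively.
Number of levels = ceil(log2(119036)) = 17
At each level, approximately n = 119036 comparisons are needed for merging.
Total comparisons ~ n * ceil(log2(n)) = 119036 * 17 = 2023612


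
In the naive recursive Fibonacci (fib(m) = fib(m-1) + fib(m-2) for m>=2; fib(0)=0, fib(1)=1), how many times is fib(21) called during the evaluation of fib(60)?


Let N(m) = number of times fib(m) is called while evaluating fib(60).
N(60) = 1 (the initial call).
N(59) = 1 (only fib(60) calls it).
For 1 <= m <= 58: fib(m) is called by fib(m+1) and fib(m+2), so
  N(m) = N(m+1) + N(m+2).
fib(0) is called only by fib(2), so N(0) = N(2).
Walk down from m=60:
  N(60)=1, N(59)=1, N(58)=2, N(57)=3, N(56)=5, N(55)=8, N(54)=13, N(53)=21, N(52)=34, N(51)=55, N(50)=89, N(49)=144, N(48)=233, N(47)=377, N(46)=610, N(45)=987, N(44)=1597, N(43)=2584, N(42)=4181, N(41)=6765, N(40)=10946, N(39)=17711, N(38)=28657, N(37)=46368, N(36)=75025, N(35)=121393, N(34)=196418, N(33)=317811, N(32)=514229, N(31)=832040, N(30)=1346269, N(29)=2178309, N(28)=3524578, N(27)=5702887, N(26)=9227465, N(25)=14930352, N(24)=24157817, N(23)=39088169, N(22)=63245986, N(21)=102334155
N(21) = 102334155


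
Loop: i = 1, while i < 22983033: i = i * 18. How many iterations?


i multiplies by 18 each step:
i = 1 -> 18 -> 324 -> 5832 -> 104976 -> 1889568 -> 34012224 (stop)
Iterations = ceil(log_18(22983033)) = 6


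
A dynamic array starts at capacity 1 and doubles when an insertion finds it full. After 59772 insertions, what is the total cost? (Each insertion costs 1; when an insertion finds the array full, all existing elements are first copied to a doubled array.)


Insertion cost: 59772 (one per element)
Resizes occur just before inserting elements 2, 3, 5, 9, ...
Elements copied at each resize: 1 + 2 + 4 + 8 + 16 + 32 + 64 + 128 + 256 + 512 + 1024 + 2048 + 4096 + 8192 + 16384 + 32768
Sum of copies = 65535 (geometric series: 2^k - 1)
Total = 59772 + 65535 = 125307


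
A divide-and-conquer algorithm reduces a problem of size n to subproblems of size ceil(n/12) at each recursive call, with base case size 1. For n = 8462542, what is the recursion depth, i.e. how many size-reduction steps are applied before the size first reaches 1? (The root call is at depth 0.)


Each step divides the size by 12 (rounding up); after k steps the size is ceil(n/12^k), which equals 1 exactly when 12^k >= n.
So the depth is the smallest k with 12^k >= 8462542, i.e. ceil(log_12(8462542)).
12^6 = 2985984 < 8462542 <= 35831808 = 12^7
Recursion depth = 7


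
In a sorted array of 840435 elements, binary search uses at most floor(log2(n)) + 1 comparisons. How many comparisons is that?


Halving sequence: 840435 -> 420217 -> 210108 -> 105054 -> 52527 -> 26263 -> 13131 -> 6565 -> 3282 -> 1641 -> 820 -> 410 -> 205 -> 102 -> 51 -> 25 -> 12 -> 6 -> 3 -> 1
Number of halvings = 19
Max comparisons = 19 + 1 = 20


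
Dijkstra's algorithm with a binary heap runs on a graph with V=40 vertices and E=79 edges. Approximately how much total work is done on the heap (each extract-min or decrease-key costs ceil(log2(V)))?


Dijkstra with a binary heap: each vertex is extracted once, each edge may relax once.
Each heap operation costs O(log V).
V + E = 40 + 79 = 119
ceil(log2(40)) = 6 (since 2^5 = 32 < 40 <= 64 = 2^6)
Total heap work = (V+E) * ceil(log2(V)) = 119 * 6 = 714


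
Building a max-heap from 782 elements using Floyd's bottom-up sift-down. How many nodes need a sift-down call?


In a heap of 782 elements (0-indexed array):
  Last element index: 781
  Parent of last element: floor((781 - 1) / 2) = 390
  Internal nodes: indices 0 to 390
  Count = floor(782/2) = 391


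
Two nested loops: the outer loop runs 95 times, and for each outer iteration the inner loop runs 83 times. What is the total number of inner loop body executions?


Outer loop: 95 iterations
Inner loop: 83 iterations per outer iteration
Total = 95 * 83 = 7885


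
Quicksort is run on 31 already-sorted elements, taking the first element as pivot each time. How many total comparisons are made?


Sum of comparisons per partition:
30 + 29 + ... + 1 + 0
= 31 * (31 - 1) / 2
= 31 * 30 / 2
= 465


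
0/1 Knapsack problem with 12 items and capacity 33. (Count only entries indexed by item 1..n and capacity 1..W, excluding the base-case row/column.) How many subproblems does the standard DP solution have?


The DP table is indexed by (item, capacity).
Rows: 12 items
Columns: 33 capacity values (1 to W)
Total subproblems = 12 * 33 = 396


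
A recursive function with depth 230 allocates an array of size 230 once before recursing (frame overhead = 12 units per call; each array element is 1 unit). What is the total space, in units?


Array allocation: 230 units (allocated once)
Stack frames: 230 deep * 12 per frame = 2760 units
Total = 230 + 2760 = 2990


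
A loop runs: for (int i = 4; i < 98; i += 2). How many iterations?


Loop starts at i = 4, increments by 2, stops when i >= 98.
Number of iterations = ceil((98 - 4) / 2)
= ceil(94 / 2)
= 47


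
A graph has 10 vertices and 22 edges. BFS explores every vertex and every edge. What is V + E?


A full BFS traversal dequeues each vertex once and examines each edge once.
Vertex visits: 10
Edge visits: 22
V + E = 10 + 22 = 32


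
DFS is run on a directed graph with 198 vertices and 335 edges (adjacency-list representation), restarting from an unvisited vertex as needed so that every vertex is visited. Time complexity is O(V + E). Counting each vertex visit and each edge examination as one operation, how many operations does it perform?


A full DFS traversal processes each vertex exactly once (push/pop on stack).
Each directed edge is examined once.
V = 198, E = 335
V + E = 533


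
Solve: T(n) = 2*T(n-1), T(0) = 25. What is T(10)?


Unrolling:
T(10) = 2*T(9) = 2^2*T(8) = ... = 2^10*T(0)
= 2^10 * 25
= 1024 * 25 = 25600


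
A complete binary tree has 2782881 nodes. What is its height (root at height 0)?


In a complete binary tree, level k holds nodes 2^k .. 2^(k+1)-1 (1-indexed).
Height = floor(log2(n)) = floor(log2(2782881)) = 21
Check: 2^21 = 2097152 <= 2782881 < 4194304 = 2^22


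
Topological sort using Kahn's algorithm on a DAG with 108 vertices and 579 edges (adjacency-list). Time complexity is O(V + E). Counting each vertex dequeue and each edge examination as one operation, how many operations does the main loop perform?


Kahn's algorithm:
  1. Compute in-degrees: O(V + E)
  2. Process queue: each vertex dequeued once (O(V))
     each edge examined once (O(E))
Total = V + E = 108 + 579 = 687


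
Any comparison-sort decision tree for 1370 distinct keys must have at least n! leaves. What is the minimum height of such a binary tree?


A binary decision tree of height h has at most 2^h leaves and needs at least n! of them, so h >= ceil(log2(n!)).
1370! is far too large to multiply out, so use Stirling's series:
  ln(n!) ~ n ln n - n + (1/2) ln(2 pi n) + 1/(12n)  (error below 1/(360 n^3), negligible here)
  ln(1370) = 7.2225660
  n ln n = 1370 * 7.2225660 = 9894.9154
  (1/2) ln(2 pi * 1370) = (1/2) ln(8607.9639) = 4.5302
  1/(12*1370) = 0.0001
  ln(1370!) ~ 9894.9154 - 1370 + 4.5302 + 0.0001 = 8529.4457
Convert to base 2: log2(1370!) = 8529.4457 / ln 2 = 8529.4457 / 0.69314718 = 12305.3890
ceil(12305.3890) = 12306


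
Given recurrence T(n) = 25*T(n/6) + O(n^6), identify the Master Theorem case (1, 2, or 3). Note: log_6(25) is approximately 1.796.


Master Theorem parameters: a=25, b=6, c=6
log_b(a) = 1.796
Compare b^c with a: 6^6 = 46656 > 25, so c > log_b(a).
Comparing c=6 vs log_b(a)=1.796:
6 > 1.796 => Case 3
Result: T(n) = O(n^6)
Master Theorem case = 3


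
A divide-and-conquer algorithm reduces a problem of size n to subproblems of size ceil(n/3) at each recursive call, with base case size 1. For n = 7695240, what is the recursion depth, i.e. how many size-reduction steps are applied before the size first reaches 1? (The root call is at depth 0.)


Each step divides the size by 3 (rounding up); after k steps the size is ceil(n/3^k), which equals 1 exactly when 3^k >= n.
So the depth is the smallest k with 3^k >= 7695240, i.e. ceil(log_3(7695240)).
3^14 = 4782969 < 7695240 <= 14348907 = 3^15
Recursion depth = 15


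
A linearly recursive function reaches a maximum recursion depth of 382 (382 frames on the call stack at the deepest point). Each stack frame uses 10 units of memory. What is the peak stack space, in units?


Maximum recursion depth = 382 frames
Memory per frame = 10 units
Total stack space = depth * frame_size
= 382 * 10 = 3820


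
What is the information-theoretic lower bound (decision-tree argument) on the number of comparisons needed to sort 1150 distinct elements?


A binary decision tree of height h has at most 2^h leaves and needs at least n! of them, so h >= ceil(log2(n!)).
1150! is far too large to multiply out, so use Stirling's series:
  ln(n!) ~ n ln n - n + (1/2) ln(2 pi n) + 1/(12n)  (error below 1/(360 n^3), negligible here)
  ln(1150) = 7.0475172
  n ln n = 1150 * 7.0475172 = 8104.6448
  (1/2) ln(2 pi * 1150) = (1/2) ln(7225.6631) = 4.4427
  1/(12*1150) = 0.0001
  ln(1150!) ~ 8104.6448 - 1150 + 4.4427 + 0.0001 = 6959.0876
Convert to base 2: log2(1150!) = 6959.0876 / ln 2 = 6959.0876 / 0.69314718 = 10039.8412
ceil(10039.8412) = 10040


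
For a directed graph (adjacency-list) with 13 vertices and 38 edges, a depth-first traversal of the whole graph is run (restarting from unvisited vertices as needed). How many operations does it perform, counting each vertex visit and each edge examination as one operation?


A full DFS traversal visits each vertex once and examines each edge once.
V = 13
E = 38
Sum = 13 + 38 = 51


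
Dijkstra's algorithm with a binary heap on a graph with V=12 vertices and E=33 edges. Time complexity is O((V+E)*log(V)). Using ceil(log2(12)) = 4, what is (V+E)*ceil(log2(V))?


Dijkstra with a binary heap: each vertex is extracted once, each edge may relax once.
Each heap operation costs O(log V).
V + E = 12 + 33 = 45
ceil(log2(12)) = 4 (since 2^3 = 8 < 12 <= 16 = 2^4)
Total heap work = (V+E) * ceil(log2(V)) = 45 * 4 = 180


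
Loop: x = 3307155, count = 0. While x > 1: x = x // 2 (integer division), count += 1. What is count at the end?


The variable x halves each step:
x = 3307155 -> 1653577 -> 826788 -> 413394 -> 206697 -> 103348 -> 51674 -> 25837 -> 12918 -> 6459 -> 3229 -> 1614 -> 807 -> 403 -> 201 -> 100 -> 50 -> 25 -> 12 -> 6 -> 3 -> 1
Number of halvings = floor(log2(3307155)) = 21


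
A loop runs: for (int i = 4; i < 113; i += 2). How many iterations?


Loop starts at i = 4, increments by 2, stops when i >= 113.
Number of iterations = ceil((113 - 4) / 2)
= ceil(109 / 2)
= 55


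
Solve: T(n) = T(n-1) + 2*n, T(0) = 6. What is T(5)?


Expanding the recurrence:
T(5) = T(4) + 2*5
       = T(3) + 2*4 + 2*5
       ...
       = T(0) + 2*(1 + 2 + ... + 5)
       = 6 + 2 * 5*6/2
       = 6 + 2 * 15
       = 6 + 30 = 36


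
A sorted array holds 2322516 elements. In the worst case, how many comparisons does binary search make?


Halving sequence: 2322516 -> 1161258 -> 580629 -> 290314 -> 145157 -> 72578 -> 36289 -> 18144 -> 9072 -> 4536 -> 2268 -> 1134 -> 567 -> 283 -> 141 -> 70 -> 35 -> 17 -> 8 -> 4 -> 2 -> 1
Number of halvings = 21
Max comparisons = 21 + 1 = 22


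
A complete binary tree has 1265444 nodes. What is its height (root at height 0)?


In a complete binary tree, level k holds nodes 2^k .. 2^(k+1)-1 (1-indexed).
Height = floor(log2(n)) = floor(log2(1265444)) = 20
Check: 2^20 = 1048576 <= 1265444 < 2097152 = 2^21


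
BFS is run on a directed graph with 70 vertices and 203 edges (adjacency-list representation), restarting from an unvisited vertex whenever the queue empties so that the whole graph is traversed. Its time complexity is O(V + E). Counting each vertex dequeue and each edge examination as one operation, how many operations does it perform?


A full BFS traversal dequeues each vertex exactly once and examines each directed edge exactly once.
V = 70 (vertex processing cost)
E = 203 (edge examination cost)
Total operations proportional to V + E = 70 + 203 = 273


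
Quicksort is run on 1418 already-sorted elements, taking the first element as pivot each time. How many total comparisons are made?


Sum of comparisons per partition:
1417 + 1416 + ... + 1 + 0
= 1418 * (1418 - 1) / 2
= 1418 * 1417 / 2
= 1004653


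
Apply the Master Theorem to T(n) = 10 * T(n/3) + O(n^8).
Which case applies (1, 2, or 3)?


The Master Theorem: T(n) = a*T(n/b) + O(n^c)
  a = 10, b = 3, c = 8
log_b(a) = log_3(10) ~ 2.096
Compare b^c with a: 3^8 = 6561 > 10, so c > log_b(a).
Since c > log_b(a), Case 3 applies.
T(n) = O(n^8)
Master Theorem case = 3


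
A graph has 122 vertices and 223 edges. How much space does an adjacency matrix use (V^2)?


Adjacency matrix: V x V grid of entries
Space = V^2 = 122^2 = 122 * 122 = 14884


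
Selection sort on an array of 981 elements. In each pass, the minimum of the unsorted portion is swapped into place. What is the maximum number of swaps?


Selection sort performs one swap per pass:
  Pass 1: find min in positions 0 to 980, swap with position 0
  Pass 2: find min in positions 1 to 980, swap with position 1
  Pass 3: find min in positions 2 to 980, swap with position 2
  Pass 4: find min in positions 3 to 980, swap with position 3
  Pass 5: find min in positions 4 to 980, swap with position 4
  ... (975 more passes)
Total passes (and swaps) = n - 1 = 981 - 1 = 980


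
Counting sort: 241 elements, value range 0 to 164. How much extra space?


n = 241 (output array)
k = 165 (count array for 165 distinct values)
Extra space = 241 + 165 = 406


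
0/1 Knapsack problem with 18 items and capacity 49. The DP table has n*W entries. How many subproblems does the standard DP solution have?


The DP table is indexed by (item, capacity).
Rows: 18 items
Columns: 49 capacity values (1 to W)
Total subproblems = 18 * 49 = 882


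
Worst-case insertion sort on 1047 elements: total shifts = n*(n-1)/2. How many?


Sum of shifts = 1 + 2 + 3 + ... + 1046
= 1047 * 1046 / 2
= 1095162 / 2
= 547581


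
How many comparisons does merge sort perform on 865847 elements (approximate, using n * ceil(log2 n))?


Recursion depth: ceil(log2(865847)) = 20
Each recursion level merges n = 865847 elements
Total = 865847 * 20 = 17316940


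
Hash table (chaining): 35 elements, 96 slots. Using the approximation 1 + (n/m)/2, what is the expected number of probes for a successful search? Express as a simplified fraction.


Computing expected probes:
alpha = 35/96
= 1 + alpha/2
= 1 + 35/(2*96)
= (2*96 + 35) / (2*96)
= 227/192


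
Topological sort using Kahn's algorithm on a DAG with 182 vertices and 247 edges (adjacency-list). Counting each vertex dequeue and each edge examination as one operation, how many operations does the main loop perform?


Kahn's algorithm:
  1. Compute in-degrees: O(V + E)
  2. Process queue: each vertex dequeued once (O(V))
     each edge examined once (O(E))
Total = V + E = 182 + 247 = 429


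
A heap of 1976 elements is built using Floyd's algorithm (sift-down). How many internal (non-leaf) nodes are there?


Leaf nodes occupy roughly half the array.
Sift-down is called for each internal node, starting from the last one.
Internal nodes = floor(n/2) = floor(1976/2) = 988


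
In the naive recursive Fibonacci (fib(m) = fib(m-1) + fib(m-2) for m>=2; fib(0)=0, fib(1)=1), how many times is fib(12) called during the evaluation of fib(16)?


Let N(m) = number of times fib(m) is called while evaluating fib(16).
N(16) = 1 (the initial call).
N(15) = 1 (only fib(16) calls it).
For 1 <= m <= 14: fib(m) is called by fib(m+1) and fib(m+2), so
  N(m) = N(m+1) + N(m+2).
fib(0) is called only by fib(2), so N(0) = N(2).
Walk down from m=16:
  N(16)=1, N(15)=1, N(14)=2, N(13)=3, N(12)=5
N(12) = 5


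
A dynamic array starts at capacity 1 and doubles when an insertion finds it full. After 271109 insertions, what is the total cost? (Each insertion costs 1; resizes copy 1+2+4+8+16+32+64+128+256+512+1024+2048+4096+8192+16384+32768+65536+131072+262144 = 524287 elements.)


Insertion cost: 271109 (one per element)
Resizes occur just before inserting elements 2, 3, 5, 9, ...
Elements copied at each resize: 1 + 2 + 4 + 8 + 16 + 32 + 64 + 128 + 256 + 512 + 1024 + 2048 + 4096 + 8192 + 16384 + 32768 + 65536 + 131072 + 262144
Sum of copies = 524287 (geometric series: 2^k - 1)
Total = 271109 + 524287 = 795396


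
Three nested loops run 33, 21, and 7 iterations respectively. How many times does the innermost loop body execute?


Loop 1 (outermost): 33 iterations
Loop 2 (middle): 21 iterations per outer
Loop 3 (innermost): 7 iterations per middle
Total = 33 * 21 * 7 = 4851


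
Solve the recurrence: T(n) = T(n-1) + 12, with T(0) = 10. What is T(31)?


Unrolling the recurrence:
T(31) = T(30) + 12
       = T(29) + 12 + 12
       = T(28) + 12*3
       ...
       = T(0) + 12*31
       = 10 + 372 = 382


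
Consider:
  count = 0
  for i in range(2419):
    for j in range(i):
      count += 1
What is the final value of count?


For each i, the inner loop runs i times:
  i=0: inner runs 0 times
  i=1: inner runs 1 time
  i=2: inner runs 2 times
  i=3: inner runs 3 times
  i=4: inner runs 4 times
  i=5: inner runs 5 times
  i=6: inner runs 6 times
  i=7: inner runs 7 times
  ...
Total = 0 + 1 + 2 + ... + 2418 = 2419*(2419-1)/2 = 2924571


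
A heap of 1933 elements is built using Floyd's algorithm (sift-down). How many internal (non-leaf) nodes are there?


Leaf nodes occupy roughly half the array.
Sift-down is called for each internal node, starting from the last one.
Internal nodes = floor(n/2) = floor(1933/2) = 966


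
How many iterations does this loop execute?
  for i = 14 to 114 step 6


The loop variable i takes values starting at 14 and increments by 6 each iteration.
Sequence: i = 14, 20, 26, 32, 38, 44, 50, 56, 62, ...
The upper bound 114 is inclusive, so the count is floor((last - first) / step) + 1:
floor((114 - 14) / 6) + 1 = floor(100/6) + 1 = 16 + 1 = 17


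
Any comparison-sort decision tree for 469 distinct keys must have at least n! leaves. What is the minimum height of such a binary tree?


A binary decision tree of height h has at most 2^h leaves and needs at least n! of them, so h >= ceil(log2(n!)).
469! is far too large to multiply out, so use Stirling's series:
  ln(n!) ~ n ln n - n + (1/2) ln(2 pi n) + 1/(12n)  (error below 1/(360 n^3), negligible here)
  ln(469) = 6.1506028
  n ln n = 469 * 6.1506028 = 2884.6327
  (1/2) ln(2 pi * 469) = (1/2) ln(2946.8139) = 3.9942
  1/(12*469) = 0.0002
  ln(469!) ~ 2884.6327 - 469 + 3.9942 + 0.0002 = 2419.6271
Convert to base 2: log2(469!) = 2419.6271 / ln 2 = 2419.6271 / 0.69314718 = 3490.7840
ceil(3490.7840) = 3491


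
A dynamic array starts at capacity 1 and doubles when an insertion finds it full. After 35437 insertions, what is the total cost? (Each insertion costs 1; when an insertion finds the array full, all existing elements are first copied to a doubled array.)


Insertion cost: 35437 (one per element)
Resizes occur just before inserting elements 2, 3, 5, 9, ...
Elements copied at each resize: 1 + 2 + 4 + 8 + 16 + 32 + 64 + 128 + 256 + 512 + 1024 + 2048 + 4096 + 8192 + 16384 + 32768
Sum of copies = 65535 (geometric series: 2^k - 1)
Total = 35437 + 65535 = 100972


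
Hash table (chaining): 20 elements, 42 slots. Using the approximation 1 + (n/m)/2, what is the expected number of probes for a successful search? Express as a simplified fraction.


Computing expected probes:
alpha = 20/42
= 1 + alpha/2
= 1 + 20/(2*42)
= (2*42 + 20) / (2*42)
= 104/84 = 26/21


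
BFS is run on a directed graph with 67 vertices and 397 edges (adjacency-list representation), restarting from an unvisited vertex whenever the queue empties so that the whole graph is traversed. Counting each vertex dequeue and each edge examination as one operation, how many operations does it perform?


A full BFS traversal dequeues each vertex exactly once and examines each directed edge exactly once.
V = 67 (vertex processing cost)
E = 397 (edge examination cost)
Total operations proportional to V + E = 67 + 397 = 464


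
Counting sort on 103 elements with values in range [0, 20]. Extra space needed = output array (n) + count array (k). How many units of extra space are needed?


Output array size: 103 (to store sorted result)
Count array size: 21 (one slot per possible value, range 0 to 20)
Total extra space = 103 + 21 = 124


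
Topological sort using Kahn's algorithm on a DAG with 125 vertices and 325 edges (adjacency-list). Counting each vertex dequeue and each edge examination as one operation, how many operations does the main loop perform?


Kahn's algorithm:
  1. Compute in-degrees: O(V + E)
  2. Process queue: each vertex dequeued once (O(V))
     each edge examined once (O(E))
Total = V + E = 125 + 325 = 450


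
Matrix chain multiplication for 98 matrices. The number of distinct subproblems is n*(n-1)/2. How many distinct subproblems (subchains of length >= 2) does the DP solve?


Subproblems are indexed by (i, j) where i < j.
Number of such pairs = n*(n-1)/2
= 98 * 97 / 2
= 4753


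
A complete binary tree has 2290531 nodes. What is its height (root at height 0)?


In a complete binary tree, level k holds nodes 2^k .. 2^(k+1)-1 (1-indexed).
Height = floor(log2(n)) = floor(log2(2290531)) = 21
Check: 2^21 = 2097152 <= 2290531 < 4194304 = 2^22


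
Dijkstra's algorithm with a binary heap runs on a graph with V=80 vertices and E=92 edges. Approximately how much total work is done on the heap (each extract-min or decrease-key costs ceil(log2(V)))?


Dijkstra with a binary heap: each vertex is extracted once, each edge may relax once.
Each heap operation costs O(log V).
V + E = 80 + 92 = 172
ceil(log2(80)) = 7 (since 2^6 = 64 < 80 <= 128 = 2^7)
Total heap work = (V+E) * ceil(log2(V)) = 172 * 7 = 1204


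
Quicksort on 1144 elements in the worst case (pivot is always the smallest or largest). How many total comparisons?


In the worst case, each partition step picks the worst pivot:
  Partition 1: 1143 comparisons (n-1 elements to compare)
  Partition 2: 1142 comparisons
  Partition 3: 1141 comparisons
  Partition 4: 1140 comparisons
  Partition 5: 1139 comparisons
  ...
  Last partition: 0 comparisons
Total = (n-1) + (n-2) + ... + 1 + 0 = n*(n-1)/2
= 1144*1143/2 = 653796


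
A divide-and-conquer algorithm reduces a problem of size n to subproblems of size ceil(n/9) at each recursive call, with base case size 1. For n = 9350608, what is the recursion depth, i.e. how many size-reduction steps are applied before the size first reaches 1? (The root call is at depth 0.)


Each step divides the size by 9 (rounding up); after k steps the size is ceil(n/9^k), which equals 1 exactly when 9^k >= n.
So the depth is the smallest k with 9^k >= 9350608, i.e. ceil(log_9(9350608)).
9^7 = 4782969 < 9350608 <= 43046721 = 9^8
Recursion depth = 8


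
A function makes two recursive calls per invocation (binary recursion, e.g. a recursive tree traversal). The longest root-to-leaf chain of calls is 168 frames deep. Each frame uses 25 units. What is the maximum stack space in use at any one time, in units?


Binary recursion: the two calls run one after the other, so only one root-to-leaf chain of frames is on the stack at a time.
Maximum depth (longest chain) = 168 frames
Each frame = 25 units
Max stack space = 168 * 25 = 4200


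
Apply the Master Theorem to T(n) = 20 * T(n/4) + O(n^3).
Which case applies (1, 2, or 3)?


The Master Theorem: T(n) = a*T(n/b) + O(n^c)
  a = 20, b = 4, c = 3
log_b(a) = log_4(20) ~ 2.161
Compare b^c with a: 4^3 = 64 > 20, so c > log_b(a).
Since c > log_b(a), Case 3 applies.
T(n) = O(n^3)
Master Theorem case = 3


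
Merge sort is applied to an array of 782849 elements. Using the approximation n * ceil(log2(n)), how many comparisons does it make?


Merge sort divides the array into halves recursively.
Number of levels = ceil(log2(782849)) = 20
At each level, approximately n = 782849 comparisons are needed for merging.
Total comparisons ~ n * ceil(log2(n)) = 782849 * 20 = 15656980


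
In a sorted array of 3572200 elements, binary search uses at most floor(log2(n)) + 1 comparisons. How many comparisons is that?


Halving sequence: 3572200 -> 1786100 -> 893050 -> 446525 -> 223262 -> 111631 -> 55815 -> 27907 -> 13953 -> 6976 -> 3488 -> 1744 -> 872 -> 436 -> 218 -> 109 -> 54 -> 27 -> 13 -> 6 -> 3 -> 1
Number of halvings = 21
Max comparisons = 21 + 1 = 22


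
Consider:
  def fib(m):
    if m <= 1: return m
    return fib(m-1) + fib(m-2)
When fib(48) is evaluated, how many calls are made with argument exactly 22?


Let N(m) = number of times fib(m) is called while evaluating fib(48).
N(48) = 1 (the initial call).
N(47) = 1 (only fib(48) calls it).
For 1 <= m <= 46: fib(m) is called by fib(m+1) and fib(m+2), so
  N(m) = N(m+1) + N(m+2).
fib(0) is called only by fib(2), so N(0) = N(2).
Walk down from m=48:
  N(48)=1, N(47)=1, N(46)=2, N(45)=3, N(44)=5, N(43)=8, N(42)=13, N(41)=21, N(40)=34, N(39)=55, N(38)=89, N(37)=144, N(36)=233, N(35)=377, N(34)=610, N(33)=987, N(32)=1597, N(31)=2584, N(30)=4181, N(29)=6765, N(28)=10946, N(27)=17711, N(26)=28657, N(25)=46368, N(24)=75025, N(23)=121393, N(22)=196418
N(22) = 196418


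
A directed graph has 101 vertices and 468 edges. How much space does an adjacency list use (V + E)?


Adjacency list: one list head per vertex + one entry per edge
Vertex heads: 101
Edge entries: 468
Total = 101 + 468 = 569


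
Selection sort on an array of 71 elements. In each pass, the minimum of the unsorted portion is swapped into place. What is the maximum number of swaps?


Selection sort performs one swap per pass:
  Pass 1: find min in positions 0 to 70, swap with position 0
  Pass 2: find min in positions 1 to 70, swap with position 1
  Pass 3: find min in positions 2 to 70, swap with position 2
  Pass 4: find min in positions 3 to 70, swap with position 3
  Pass 5: find min in positions 4 to 70, swap with position 4
  ... (65 more passes)
Total passes (and swaps) = n - 1 = 71 - 1 = 70


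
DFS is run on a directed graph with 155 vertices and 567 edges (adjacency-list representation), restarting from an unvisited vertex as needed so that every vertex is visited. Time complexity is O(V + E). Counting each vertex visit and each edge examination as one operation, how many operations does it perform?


A full DFS traversal processes each vertex exactly once (push/pop on stack).
Each directed edge is examined once.
V = 155, E = 567
V + E = 722


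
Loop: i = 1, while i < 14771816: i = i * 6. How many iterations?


i multiplies by 6 each step:
i = 1 -> 6 -> 36 -> 216 -> 1296 -> 7776 -> 46656 -> 279936 -> 1679616 -> 10077696 -> 60466176 (stop)
Iterations = ceil(log_6(14771816)) = 10


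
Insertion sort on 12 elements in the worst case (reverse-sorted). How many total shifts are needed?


In the worst case (reverse-sorted), each element shifts past all previous:
  Element 1: 1 shifts
  Element 2: 2 shifts
  Element 3: 3 shifts
  Element 4: 4 shifts
  Element 5: 5 shifts
  ...
  Element 11: 11 shifts
Total = 1 + 2 + ... + 11
= 12*(12-1)/2 = 66


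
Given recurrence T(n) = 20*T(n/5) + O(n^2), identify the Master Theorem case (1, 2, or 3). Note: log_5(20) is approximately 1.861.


Master Theorem parameters: a=20, b=5, c=2
log_b(a) = 1.861
Compare b^c with a: 5^2 = 25 > 20, so c > log_b(a).
Comparing c=2 vs log_b(a)=1.861:
2 > 1.861 => Case 3
Result: T(n) = O(n^2)
Master Theorem case = 3


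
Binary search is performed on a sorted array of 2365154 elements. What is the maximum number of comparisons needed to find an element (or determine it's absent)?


Binary search halves the search space each comparison:
  Step 1: search space = 2365154 -> 1182577
  Step 2: search space = 1182577 -> 591288
  Step 3: search space = 591288 -> 295644
  Step 4: search space = 295644 -> 147822
  Step 5: search space = 147822 -> 73911
  Step 6: search space = 73911 -> 36955
  Step 7: search space = 36955 -> 18477
  Step 8: search space = 18477 -> 9238
  Step 9: search space = 9238 -> 4619
  Step 10: search space = 4619 -> 2309
  Step 11: search space = 2309 -> 1154
  Step 12: search space = 1154 -> 577
  Step 13: search space = 577 -> 288
  Step 14: search space = 288 -> 144
  Step 15: search space = 144 -> 72
  Step 16: search space = 72 -> 36
  Step 17: search space = 36 -> 18
  Step 18: search space = 18 -> 9
  Step 19: search space = 9 -> 4
  Step 20: search space = 4 -> 2
  Step 21: search space = 2 -> 1
  Step 22: search space = 1 (final check)
Maximum comparisons = floor(log2(2365154)) + 1 = 21 + 1 = 22


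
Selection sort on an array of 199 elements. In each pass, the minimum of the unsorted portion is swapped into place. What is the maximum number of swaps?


Selection sort performs one swap per pass:
  Pass 1: find min in positions 0 to 198, swap with position 0
  Pass 2: find min in positions 1 to 198, swap with position 1
  Pass 3: find min in positions 2 to 198, swap with position 2
  Pass 4: find min in positions 3 to 198, swap with position 3
  Pass 5: find min in positions 4 to 198, swap with position 4
  ... (193 more passes)
Total passes (and swaps) = n - 1 = 199 - 1 = 198


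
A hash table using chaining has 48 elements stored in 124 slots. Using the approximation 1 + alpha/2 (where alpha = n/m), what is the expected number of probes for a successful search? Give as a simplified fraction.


Load factor alpha = n/m = 48/124
Expected probes = 1 + alpha/2 = 1 + 48/(2*124)
= 1 + 48/248
= 248/248 + 48/248
= 296/248
Simplify: 37/31


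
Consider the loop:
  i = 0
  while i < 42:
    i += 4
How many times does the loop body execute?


Starting at i = 0, each iteration adds 4.
Iterations until i >= 42:
  Iteration 1: i = 0 -> i = 4
  Iteration 2: i = 4 -> i = 8
  Iteration 3: i = 8 -> i = 12
  Iteration 4: i = 12 -> i = 16
  Iteration 5: i = 16 -> i = 20
  Iteration 6: i = 20 -> i = 24
  Iteration 7: i = 24 -> i = 28
  Iteration 8: i = 28 -> i = 32
  ... continuing ...
Total iterations = ceil(42/4) = 11


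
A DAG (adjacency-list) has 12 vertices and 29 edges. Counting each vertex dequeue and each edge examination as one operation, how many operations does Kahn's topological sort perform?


V = 12 (vertex processing)
E = 29 (edge processing)
V + E = 12 + 29 = 41


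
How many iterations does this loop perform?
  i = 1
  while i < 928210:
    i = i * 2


The loop variable doubles each iteration:
i = 1 -> 2 -> 4 -> 8 -> 16 -> 32 -> 64 -> 128 -> 256 -> 512 -> 1024 -> 2048 -> 4096 -> 8192 -> 16384 -> 32768 -> 65536 -> 131072 -> 262144 -> 524288 -> 1048576 (stop, 1048576 >= 928210)
Number of doublings = ceil(log2(928210)) = 20


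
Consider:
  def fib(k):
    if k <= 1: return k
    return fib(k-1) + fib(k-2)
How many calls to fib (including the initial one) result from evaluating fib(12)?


Let C(m) = total calls to evaluate fib(m). Then C(0)=C(1)=1, and
C(m) = 1 + C(m-1) + C(m-2) for m >= 2.
Build the table (each entry = 1 + previous two):
  C(0) = 1
  C(1) = 1
  C(2) = 1 + 1 + 1 = 3
  C(3) = 1 + 3 + 1 = 5
  C(4) = 1 + 5 + 3 = 9
  C(5) = 1 + 9 + 5 = 15
  C(6) = 1 + 15 + 9 = 25
  C(7) = 1 + 25 + 15 = 41
  C(8) = 1 + 41 + 25 = 67
  C(9) = 1 + 67 + 41 = 109
  C(10) = 1 + 109 + 67 = 177
  C(11) = 1 + 177 + 109 = 287
  C(12) = 1 + 287 + 177 = 465
Total calls for fib(12) = 465


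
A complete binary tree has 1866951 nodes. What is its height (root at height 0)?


In a complete binary tree, level k holds nodes 2^k .. 2^(k+1)-1 (1-indexed).
Height = floor(log2(n)) = floor(log2(1866951)) = 20
Check: 2^20 = 1048576 <= 1866951 < 2097152 = 2^21


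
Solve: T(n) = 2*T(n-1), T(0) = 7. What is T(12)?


Unrolling:
T(12) = 2*T(11) = 2^2*T(10) = ... = 2^12*T(0)
= 2^12 * 7
= 4096 * 7 = 28672


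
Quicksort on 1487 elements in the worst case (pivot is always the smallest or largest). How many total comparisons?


In the worst case, each partition step picks the worst pivot:
  Partition 1: 1486 comparisons (n-1 elements to compare)
  Partition 2: 1485 comparisons
  Partition 3: 1484 comparisons
  Partition 4: 1483 comparisons
  Partition 5: 1482 comparisons
  ...
  Last partition: 0 comparisons
Total = (n-1) + (n-2) + ... + 1 + 0 = n*(n-1)/2
= 1487*1486/2 = 1104841


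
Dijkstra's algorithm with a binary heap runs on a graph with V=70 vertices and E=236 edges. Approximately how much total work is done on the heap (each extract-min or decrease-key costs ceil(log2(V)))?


Dijkstra with a binary heap: each vertex is extracted once, each edge may relax once.
Each heap operation costs O(log V).
V + E = 70 + 236 = 306
ceil(log2(70)) = 7 (since 2^6 = 64 < 70 <= 128 = 2^7)
Total heap work = (V+E) * ceil(log2(V)) = 306 * 7 = 2142


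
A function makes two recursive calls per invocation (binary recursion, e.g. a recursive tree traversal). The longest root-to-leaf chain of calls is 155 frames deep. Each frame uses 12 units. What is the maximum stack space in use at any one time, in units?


Binary recursion: the two calls run one after the other, so only one root-to-leaf chain of frames is on the stack at a time.
Maximum depth (longest chain) = 155 frames
Each frame = 12 units
Max stack space = 155 * 12 = 1860


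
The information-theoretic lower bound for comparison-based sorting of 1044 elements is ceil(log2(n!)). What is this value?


A binary decision tree of height h has at most 2^h leaves and needs at least n! of them, so h >= ceil(log2(n!)).
1044! is far too large to multiply out, so use Stirling's series:
  ln(n!) ~ n ln n - n + (1/2) ln(2 pi n) + 1/(12n)  (error below 1/(360 n^3), negligible here)
  ln(1044) = 6.9508148
  n ln n = 1044 * 6.9508148 = 7256.6507
  (1/2) ln(2 pi * 1044) = (1/2) ln(6559.6455) = 4.3943
  1/(12*1044) = 0.0001
  ln(1044!) ~ 7256.6507 - 1044 + 4.3943 + 0.0001 = 6217.0451
Convert to base 2: log2(1044!) = 6217.0451 / ln 2 = 6217.0451 / 0.69314718 = 8969.3001
ceil(8969.3001) = 8970


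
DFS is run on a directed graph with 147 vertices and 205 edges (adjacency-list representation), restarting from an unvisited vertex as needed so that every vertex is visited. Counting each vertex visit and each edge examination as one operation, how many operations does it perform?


A full DFS traversal processes each vertex exactly once (push/pop on stack).
Each directed edge is examined once.
V = 147, E = 205
V + E = 352


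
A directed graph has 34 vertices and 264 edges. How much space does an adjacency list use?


Adjacency list: one list head per vertex + one entry per edge
Vertex heads: 34
Edge entries: 264
Total = 34 + 264 = 298


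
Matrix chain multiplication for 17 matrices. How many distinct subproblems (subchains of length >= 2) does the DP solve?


Subproblems are indexed by (i, j) where i < j.
Number of such pairs = n*(n-1)/2
= 17 * 16 / 2
= 136


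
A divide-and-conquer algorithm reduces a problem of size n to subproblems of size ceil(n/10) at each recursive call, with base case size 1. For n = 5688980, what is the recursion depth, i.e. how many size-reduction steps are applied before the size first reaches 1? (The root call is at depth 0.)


Each step divides the size by 10 (rounding up); after k steps the size is ceil(n/10^k), which equals 1 exactly when 10^k >= n.
So the depth is the smallest k with 10^k >= 5688980, i.e. ceil(log_10(5688980)).
10^6 = 1000000 < 5688980 <= 10000000 = 10^7
Recursion depth = 7


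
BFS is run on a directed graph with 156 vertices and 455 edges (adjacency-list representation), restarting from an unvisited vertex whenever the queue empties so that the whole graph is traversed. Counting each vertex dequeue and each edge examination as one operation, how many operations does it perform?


A full BFS traversal dequeues each vertex exactly once and examines each directed edge exactly once.
V = 156 (vertex processing cost)
E = 455 (edge examination cost)
Total operations proportional to V + E = 156 + 455 = 611


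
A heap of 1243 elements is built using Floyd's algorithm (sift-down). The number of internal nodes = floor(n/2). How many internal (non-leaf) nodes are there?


Leaf nodes occupy roughly half the array.
Sift-down is called for each internal node, starting from the last one.
Internal nodes = floor(n/2) = floor(1243/2) = 621


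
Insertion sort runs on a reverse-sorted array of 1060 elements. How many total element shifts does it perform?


Sum of shifts = 1 + 2 + 3 + ... + 1059
= 1060 * 1059 / 2
= 1122540 / 2
= 561270


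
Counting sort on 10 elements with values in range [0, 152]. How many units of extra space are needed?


Output array size: 10 (to store sorted result)
Count array size: 153 (one slot per possible value, range 0 to 152)
Total extra space = 10 + 153 = 163


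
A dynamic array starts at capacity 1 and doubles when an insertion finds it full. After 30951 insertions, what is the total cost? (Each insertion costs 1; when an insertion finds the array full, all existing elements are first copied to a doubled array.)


Insertion cost: 30951 (one per element)
Resizes occur just before inserting elements 2, 3, 5, 9, ...
Elements copied at each resize: 1 + 2 + 4 + 8 + 16 + 32 + 64 + 128 + 256 + 512 + 1024 + 2048 + 4096 + 8192 + 16384
Sum of copies = 32767 (geometric series: 2^k - 1)
Total = 30951 + 32767 = 63718


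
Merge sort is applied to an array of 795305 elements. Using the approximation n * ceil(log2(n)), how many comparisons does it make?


Merge sort divides the array into halves recursively.
Number of levels = ceil(log2(795305)) = 20
At each level, approximately n = 795305 comparisons are needed for merging.
Total comparisons ~ n * ceil(log2(n)) = 795305 * 20 = 15906100


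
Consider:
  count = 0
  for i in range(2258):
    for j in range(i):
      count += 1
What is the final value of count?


For each i, the inner loop runs i times:
  i=0: inner runs 0 times
  i=1: inner runs 1 time
  i=2: inner runs 2 times
  i=3: inner runs 3 times
  i=4: inner runs 4 times
  i=5: inner runs 5 times
  i=6: inner runs 6 times
  i=7: inner runs 7 times
  ...
Total = 0 + 1 + 2 + ... + 2257 = 2258*(2258-1)/2 = 2548153


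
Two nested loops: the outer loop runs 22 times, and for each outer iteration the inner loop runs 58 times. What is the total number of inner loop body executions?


Outer loop: 22 iterations
Inner loop: 58 iterations per outer iteration
Total = 22 * 58 = 1276


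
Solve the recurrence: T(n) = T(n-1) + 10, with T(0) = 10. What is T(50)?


Unrolling the recurrence:
T(50) = T(49) + 10
       = T(48) + 10 + 10
       = T(47) + 10*3
       ...
       = T(0) + 10*50
       = 10 + 500 = 510


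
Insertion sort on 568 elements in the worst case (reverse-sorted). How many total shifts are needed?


In the worst case (reverse-sorted), each element shifts past all previous:
  Element 1: 1 shifts
  Element 2: 2 shifts
  Element 3: 3 shifts
  Element 4: 4 shifts
  Element 5: 5 shifts
  ...
  Element 567: 567 shifts
Total = 1 + 2 + ... + 567
= 568*(568-1)/2 = 161028


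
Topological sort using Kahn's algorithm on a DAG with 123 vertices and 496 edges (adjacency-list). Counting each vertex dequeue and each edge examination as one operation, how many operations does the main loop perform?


Kahn's algorithm:
  1. Compute in-degrees: O(V + E)
  2. Process queue: each vertex dequeued once (O(V))
     each edge examined once (O(E))
Total = V + E = 123 + 496 = 619


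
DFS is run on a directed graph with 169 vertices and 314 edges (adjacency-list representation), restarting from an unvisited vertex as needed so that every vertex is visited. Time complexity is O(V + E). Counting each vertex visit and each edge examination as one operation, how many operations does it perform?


A full DFS traversal processes each vertex exactly once (push/pop on stack).
Each directed edge is examined once.
V = 169, E = 314
V + E = 483
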